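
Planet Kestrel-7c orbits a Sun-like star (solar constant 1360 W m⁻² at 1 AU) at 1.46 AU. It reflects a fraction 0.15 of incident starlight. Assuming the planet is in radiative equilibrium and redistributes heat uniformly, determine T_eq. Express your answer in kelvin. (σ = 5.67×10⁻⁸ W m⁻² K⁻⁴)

Flux at 1.46 AU: S = 1360/1.46² = 638 W m⁻².
Energy balance: absorbed = emitted ⇒ πR²·S(1−A) = 4πR²·σT_eq⁴, so T_eq⁴ = S(1−A)/(4σ).
T_eq = [638 × 0.85 / (4 × 5.67×10⁻⁸)]^(1/4) = (2.39×10⁹)^(1/4) = 221 K.

T_eq ≈ 221 K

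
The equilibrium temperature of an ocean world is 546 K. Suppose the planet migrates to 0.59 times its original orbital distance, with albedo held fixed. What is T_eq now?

T_eq ∝ L^(1/4) · d^(−1/2).
T′ = 546 / 0.59^(1/2) = 711 K.

T_eq ≈ 711 K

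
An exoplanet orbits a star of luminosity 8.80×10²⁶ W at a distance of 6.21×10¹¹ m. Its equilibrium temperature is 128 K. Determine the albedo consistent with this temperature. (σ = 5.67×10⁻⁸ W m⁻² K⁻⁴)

Flux: S = L/(4πd²) = 8.80×10²⁶/(4π×(6.21×10¹¹)²) = 182 W m⁻².
From T_eq⁴ = S(1−A)/(4σ): 1−A = 4σT_eq⁴/S.
1−A = 4 × 5.67×10⁻⁸ × (128)⁴ / 182 = 0.335.

A ≈ 0.66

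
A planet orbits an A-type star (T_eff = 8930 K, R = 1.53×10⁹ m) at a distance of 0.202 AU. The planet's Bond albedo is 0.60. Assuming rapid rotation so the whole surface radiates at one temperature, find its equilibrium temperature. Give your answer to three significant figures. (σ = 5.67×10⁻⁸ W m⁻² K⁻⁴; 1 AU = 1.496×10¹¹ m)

T_eq ≈ 1130 K

d = 0.202 AU = 3.02×10¹⁰ m.
L = 4πR_⋆²σT_⋆⁴ = 4π(1.53×10⁹)² × 5.67×10⁻⁸ × (8930)⁴ = 1.06×10²⁸ W.
S = L/(4πd²) = 9.24×10⁵ W m⁻².
Energy balance: absorbed = emitted ⇒ πR²·S(1−A) = 4πR²·σT_eq⁴, so T_eq⁴ = S(1−A)/(4σ).
T_eq = [9.24×10⁵ × 0.40 / (4 × 5.67×10⁻⁸)]^(1/4) = (1.63×10¹²)^(1/4) = 1130 K.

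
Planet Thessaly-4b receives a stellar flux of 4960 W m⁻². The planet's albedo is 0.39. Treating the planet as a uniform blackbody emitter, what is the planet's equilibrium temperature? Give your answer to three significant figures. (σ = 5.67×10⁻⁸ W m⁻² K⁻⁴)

Energy balance: absorbed = emitted ⇒ πR²·S(1−A) = 4πR²·σT_eq⁴, so T_eq⁴ = S(1−A)/(4σ).
T_eq = [4960 × 0.61 / (4 × 5.67×10⁻⁸)]^(1/4) = (1.33×10¹⁰)^(1/4) = 340 K.

T_eq ≈ 340 K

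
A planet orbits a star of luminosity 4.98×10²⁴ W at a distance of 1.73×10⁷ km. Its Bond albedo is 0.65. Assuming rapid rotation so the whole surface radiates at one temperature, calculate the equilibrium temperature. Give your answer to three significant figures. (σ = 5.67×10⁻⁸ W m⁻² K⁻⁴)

T_eq ≈ 213 K

d = 1.73×10⁷ km = 1.73×10¹⁰ m.
Flux: S = L/(4πd²) = 4.98×10²⁴/(4π×(1.73×10¹⁰)²) = 1320 W m⁻².
Energy balance: absorbed = emitted ⇒ πR²·S(1−A) = 4πR²·σT_eq⁴, so T_eq⁴ = S(1−A)/(4σ).
T_eq = [1320 × 0.35 / (4 × 5.67×10⁻⁸)]^(1/4) = (2.04×10⁹)^(1/4) = 213 K.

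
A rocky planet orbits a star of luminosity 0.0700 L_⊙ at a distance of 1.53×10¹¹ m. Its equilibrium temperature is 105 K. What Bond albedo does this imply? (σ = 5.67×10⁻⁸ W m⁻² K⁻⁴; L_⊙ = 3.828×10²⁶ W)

A ≈ 0.70

L = 0.0700 × 3.828×10²⁶ = 2.68×10²⁵ W.
Flux: S = L/(4πd²) = 2.68×10²⁵/(4π×(1.53×10¹¹)²) = 91.1 W m⁻².
From T_eq⁴ = S(1−A)/(4σ): 1−A = 4σT_eq⁴/S.
1−A = 4 × 5.67×10⁻⁸ × (105)⁴ / 91.1 = 0.303.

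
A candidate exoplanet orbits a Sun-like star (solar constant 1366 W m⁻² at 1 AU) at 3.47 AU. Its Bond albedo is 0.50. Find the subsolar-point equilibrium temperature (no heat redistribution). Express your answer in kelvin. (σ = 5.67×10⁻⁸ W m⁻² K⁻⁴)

Flux at 3.47 AU: S = 1366/3.47² = 113 W m⁻².
At the subsolar point the surface absorbs S(1−A) and emits σT⁴ per unit area — no factor of 4, since only the local patch is in balance.
T = [113 × 0.50 / 5.67×10⁻⁸]^(1/4) = (1.00×10⁹)^(1/4) = 178 K.

T_ss ≈ 178 K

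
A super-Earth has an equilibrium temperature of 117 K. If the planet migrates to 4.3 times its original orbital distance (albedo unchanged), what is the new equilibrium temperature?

T_eq ≈ 56.4 K

T_eq ∝ L^(1/4) · d^(−1/2).
T′ = 117 / 4.3^(1/2) = 56.4 K.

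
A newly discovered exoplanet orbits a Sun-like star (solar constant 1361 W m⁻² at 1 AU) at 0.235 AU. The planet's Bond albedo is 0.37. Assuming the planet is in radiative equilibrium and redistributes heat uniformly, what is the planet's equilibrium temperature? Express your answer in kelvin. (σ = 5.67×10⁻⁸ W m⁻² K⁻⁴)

Flux at 0.235 AU: S = 1361/0.235² = 2.46×10⁴ W m⁻².
Energy balance: absorbed = emitted ⇒ πR²·S(1−A) = 4πR²·σT_eq⁴, so T_eq⁴ = S(1−A)/(4σ).
T_eq = [2.46×10⁴ × 0.63 / (4 × 5.67×10⁻⁸)]^(1/4) = (6.85×10¹⁰)^(1/4) = 512 K.

T_eq ≈ 512 K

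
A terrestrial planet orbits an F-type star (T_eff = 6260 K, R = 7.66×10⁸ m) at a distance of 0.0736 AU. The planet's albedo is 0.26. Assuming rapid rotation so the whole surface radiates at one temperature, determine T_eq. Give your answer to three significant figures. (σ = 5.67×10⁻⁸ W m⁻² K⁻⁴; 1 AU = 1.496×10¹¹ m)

d = 0.0736 AU = 1.10×10¹⁰ m.
L = 4πR_⋆²σT_⋆⁴ = 4π(7.66×10⁸)² × 5.67×10⁻⁸ × (6260)⁴ = 6.42×10²⁶ W.
S = L/(4πd²) = 4.21×10⁵ W m⁻².
Energy balance: absorbed = emitted ⇒ πR²·S(1−A) = 4πR²·σT_eq⁴, so T_eq⁴ = S(1−A)/(4σ).
T_eq = [4.21×10⁵ × 0.74 / (4 × 5.67×10⁻⁸)]^(1/4) = (1.38×10¹²)^(1/4) = 1080 K.

T_eq ≈ 1080 K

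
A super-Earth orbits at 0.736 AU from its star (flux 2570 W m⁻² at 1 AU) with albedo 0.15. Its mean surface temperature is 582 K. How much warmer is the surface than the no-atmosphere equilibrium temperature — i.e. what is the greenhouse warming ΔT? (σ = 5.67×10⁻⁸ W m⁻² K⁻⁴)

ΔT ≈ 216.8 K

S = 2570/0.736² = 4744 W m⁻².
T_eq = [S(1−A)/(4σ)]^(1/4) = [4744×0.85/(4×5.67×10⁻⁸)]^(1/4) = 365.2 K.
ΔT = T_surf − T_eq = 582 − 365.2.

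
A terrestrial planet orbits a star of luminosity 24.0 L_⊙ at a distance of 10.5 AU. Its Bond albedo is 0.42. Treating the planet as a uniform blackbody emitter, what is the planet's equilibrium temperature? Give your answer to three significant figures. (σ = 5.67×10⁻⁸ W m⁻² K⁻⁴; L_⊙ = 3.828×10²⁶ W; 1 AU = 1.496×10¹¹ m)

T_eq ≈ 166 K

d = 10.5 AU = 1.57×10¹² m.
L = 24.0 × 3.828×10²⁶ = 9.19×10²⁷ W.
Flux: S = L/(4πd²) = 9.19×10²⁷/(4π×(1.57×10¹²)²) = 296 W m⁻².
Energy balance: absorbed = emitted ⇒ πR²·S(1−A) = 4πR²·σT_eq⁴, so T_eq⁴ = S(1−A)/(4σ).
T_eq = [296 × 0.58 / (4 × 5.67×10⁻⁸)]^(1/4) = (7.58×10⁸)^(1/4) = 166 K.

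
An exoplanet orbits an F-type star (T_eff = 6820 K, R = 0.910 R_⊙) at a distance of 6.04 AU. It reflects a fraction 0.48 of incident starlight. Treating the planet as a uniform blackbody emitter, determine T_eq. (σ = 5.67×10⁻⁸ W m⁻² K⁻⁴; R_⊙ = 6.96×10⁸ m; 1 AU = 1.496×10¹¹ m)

R_⋆ = 0.910 × 6.96×10⁸ = 6.33×10⁸ m.
d = 6.04 AU = 9.04×10¹¹ m.
L = 4πR_⋆²σT_⋆⁴ = 4π(6.33×10⁸)² × 5.67×10⁻⁸ × (6820)⁴ = 6.18×10²⁶ W.
S = L/(4πd²) = 60.3 W m⁻².
Energy balance: absorbed = emitted ⇒ πR²·S(1−A) = 4πR²·σT_eq⁴, so T_eq⁴ = S(1−A)/(4σ).
T_eq = [60.3 × 0.52 / (4 × 5.67×10⁻⁸)]^(1/4) = (1.38×10⁸)^(1/4) = 108 K.

T_eq ≈ 108 K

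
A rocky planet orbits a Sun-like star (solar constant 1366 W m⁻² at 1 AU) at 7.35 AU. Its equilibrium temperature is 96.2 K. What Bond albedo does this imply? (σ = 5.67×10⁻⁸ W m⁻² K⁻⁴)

A ≈ 0.23

Flux at 7.35 AU: S = 1366/7.35² = 25.3 W m⁻².
From T_eq⁴ = S(1−A)/(4σ): 1−A = 4σT_eq⁴/S.
1−A = 4 × 5.67×10⁻⁸ × (96.2)⁴ / 25.3 = 0.768.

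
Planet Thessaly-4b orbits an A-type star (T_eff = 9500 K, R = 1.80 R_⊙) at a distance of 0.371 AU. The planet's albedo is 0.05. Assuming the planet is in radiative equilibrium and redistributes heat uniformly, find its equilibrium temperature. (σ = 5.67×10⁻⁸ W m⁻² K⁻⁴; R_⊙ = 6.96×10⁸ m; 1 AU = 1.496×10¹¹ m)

R_⋆ = 1.80 × 6.96×10⁸ = 1.25×10⁹ m.
d = 0.371 AU = 5.55×10¹⁰ m.
L = 4πR_⋆²σT_⋆⁴ = 4π(1.25×10⁹)² × 5.67×10⁻⁸ × (9500)⁴ = 9.11×10²⁷ W.
S = L/(4πd²) = 2.35×10⁵ W m⁻².
Energy balance: absorbed = emitted ⇒ πR²·S(1−A) = 4πR²·σT_eq⁴, so T_eq⁴ = S(1−A)/(4σ).
T_eq = [2.35×10⁵ × 0.95 / (4 × 5.67×10⁻⁸)]^(1/4) = (9.86×10¹¹)^(1/4) = 996 K.

T_eq ≈ 996 K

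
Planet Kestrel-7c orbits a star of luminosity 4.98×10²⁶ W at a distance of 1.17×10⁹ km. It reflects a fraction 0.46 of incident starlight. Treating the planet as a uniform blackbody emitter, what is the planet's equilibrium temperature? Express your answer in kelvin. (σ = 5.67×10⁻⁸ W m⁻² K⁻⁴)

T_eq ≈ 91.1 K

d = 1.17×10⁹ km = 1.17×10¹² m.
Flux: S = L/(4πd²) = 4.98×10²⁶/(4π×(1.17×10¹²)²) = 28.9 W m⁻².
Energy balance: absorbed = emitted ⇒ πR²·S(1−A) = 4πR²·σT_eq⁴, so T_eq⁴ = S(1−A)/(4σ).
T_eq = [28.9 × 0.54 / (4 × 5.67×10⁻⁸)]^(1/4) = (6.89×10⁷)^(1/4) = 91.1 K.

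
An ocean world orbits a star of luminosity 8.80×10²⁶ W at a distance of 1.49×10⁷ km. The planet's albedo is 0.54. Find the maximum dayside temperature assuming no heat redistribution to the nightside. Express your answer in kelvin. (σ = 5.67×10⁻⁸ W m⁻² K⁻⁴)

d = 1.49×10⁷ km = 1.49×10¹⁰ m.
Flux: S = L/(4πd²) = 8.80×10²⁶/(4π×(1.49×10¹⁰)²) = 3.15×10⁵ W m⁻².
With no redistribution each surface element balances locally: S(1−A) = σT⁴.
T = [3.15×10⁵ × 0.46 / 5.67×10⁻⁸]^(1/4) = (2.56×10¹²)^(1/4) = 1260 K.

T_ss ≈ 1260 K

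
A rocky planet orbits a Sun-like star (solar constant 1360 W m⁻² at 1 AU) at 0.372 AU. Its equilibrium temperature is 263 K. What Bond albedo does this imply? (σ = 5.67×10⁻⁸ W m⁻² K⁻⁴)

Flux at 0.372 AU: S = 1360/0.372² = 9830 W m⁻².
From T_eq⁴ = S(1−A)/(4σ): 1−A = 4σT_eq⁴/S.
1−A = 4 × 5.67×10⁻⁸ × (263)⁴ / 9830 = 0.110.

A ≈ 0.89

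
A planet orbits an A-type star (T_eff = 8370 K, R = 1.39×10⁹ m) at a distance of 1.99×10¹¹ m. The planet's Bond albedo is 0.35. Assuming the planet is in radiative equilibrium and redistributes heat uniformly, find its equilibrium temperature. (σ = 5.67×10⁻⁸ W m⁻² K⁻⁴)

T_eq ≈ 444 K

L = 4πR_⋆²σT_⋆⁴ = 4π(1.39×10⁹)² × 5.67×10⁻⁸ × (8370)⁴ = 6.76×10²⁷ W.
S = L/(4πd²) = 1.36×10⁴ W m⁻².
Energy balance: absorbed = emitted ⇒ πR²·S(1−A) = 4πR²·σT_eq⁴, so T_eq⁴ = S(1−A)/(4σ).
T_eq = [1.36×10⁴ × 0.65 / (4 × 5.67×10⁻⁸)]^(1/4) = (3.89×10¹⁰)^(1/4) = 444 K.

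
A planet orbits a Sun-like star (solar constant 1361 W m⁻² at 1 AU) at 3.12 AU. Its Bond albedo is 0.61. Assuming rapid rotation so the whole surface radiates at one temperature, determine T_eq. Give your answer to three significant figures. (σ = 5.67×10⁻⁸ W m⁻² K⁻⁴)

Flux at 3.12 AU: S = 1361/3.12² = 140 W m⁻².
Energy balance: absorbed = emitted ⇒ πR²·S(1−A) = 4πR²·σT_eq⁴, so T_eq⁴ = S(1−A)/(4σ).
T_eq = [140 × 0.39 / (4 × 5.67×10⁻⁸)]^(1/4) = (2.40×10⁸)^(1/4) = 125 K.

T_eq ≈ 125 K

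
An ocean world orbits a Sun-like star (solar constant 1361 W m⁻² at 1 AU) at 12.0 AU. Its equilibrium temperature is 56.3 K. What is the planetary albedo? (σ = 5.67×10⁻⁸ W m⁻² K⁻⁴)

A ≈ 0.76

Flux at 12.0 AU: S = 1361/12.0² = 9.45 W m⁻².
From T_eq⁴ = S(1−A)/(4σ): 1−A = 4σT_eq⁴/S.
1−A = 4 × 5.67×10⁻⁸ × (56.3)⁴ / 9.45 = 0.241.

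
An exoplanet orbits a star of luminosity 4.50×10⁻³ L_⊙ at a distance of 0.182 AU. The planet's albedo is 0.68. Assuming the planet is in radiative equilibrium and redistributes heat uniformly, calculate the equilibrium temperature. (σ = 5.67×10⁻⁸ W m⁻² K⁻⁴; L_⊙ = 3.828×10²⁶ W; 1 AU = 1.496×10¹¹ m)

d = 0.182 AU = 2.72×10¹⁰ m.
L = 4.50×10⁻³ × 3.828×10²⁶ = 1.72×10²⁴ W.
Flux: S = L/(4πd²) = 1.72×10²⁴/(4π×(2.72×10¹⁰)²) = 185 W m⁻².
Energy balance: absorbed = emitted ⇒ πR²·S(1−A) = 4πR²·σT_eq⁴, so T_eq⁴ = S(1−A)/(4σ).
T_eq = [185 × 0.32 / (4 × 5.67×10⁻⁸)]^(1/4) = (2.61×10⁸)^(1/4) = 127 K.

T_eq ≈ 127 K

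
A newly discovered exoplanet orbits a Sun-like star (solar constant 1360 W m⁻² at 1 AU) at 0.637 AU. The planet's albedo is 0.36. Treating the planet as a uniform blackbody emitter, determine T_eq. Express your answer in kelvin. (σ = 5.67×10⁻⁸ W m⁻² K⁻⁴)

T_eq ≈ 312 K

Flux at 0.637 AU: S = 1360/0.637² = 3350 W m⁻².
Energy balance: absorbed = emitted ⇒ πR²·S(1−A) = 4πR²·σT_eq⁴, so T_eq⁴ = S(1−A)/(4σ).
T_eq = [3350 × 0.64 / (4 × 5.67×10⁻⁸)]^(1/4) = (9.46×10⁹)^(1/4) = 312 K.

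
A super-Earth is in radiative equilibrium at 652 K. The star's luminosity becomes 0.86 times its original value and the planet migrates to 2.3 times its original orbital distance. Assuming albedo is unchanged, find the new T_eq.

T_eq ∝ L^(1/4) · d^(−1/2).
T′ = 652 × 0.86^(1/4) / 2.3^(1/2) = 414 K.

T_eq ≈ 414 K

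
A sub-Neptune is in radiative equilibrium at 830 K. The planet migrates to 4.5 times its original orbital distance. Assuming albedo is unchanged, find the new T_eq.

T_eq ≈ 391 K

T_eq ∝ L^(1/4) · d^(−1/2).
T′ = 830 / 4.5^(1/2) = 391 K.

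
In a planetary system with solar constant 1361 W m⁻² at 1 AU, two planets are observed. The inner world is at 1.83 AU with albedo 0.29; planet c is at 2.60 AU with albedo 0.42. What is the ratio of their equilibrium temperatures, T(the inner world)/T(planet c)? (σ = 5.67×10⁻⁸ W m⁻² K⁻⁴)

T₁/T₂ ≈ 1.254

T_eq = [S₀(1−A)/(4σd²)]^(1/4), so T ∝ (1−A)^(1/4) / √d.
T₁ = [1361×0.71/(4×5.67×10⁻⁸×1.83²)]^(1/4) = 188.86 K.
T₂ = [1361×0.58/(4×5.67×10⁻⁸×2.60²)]^(1/4) = 150.63 K.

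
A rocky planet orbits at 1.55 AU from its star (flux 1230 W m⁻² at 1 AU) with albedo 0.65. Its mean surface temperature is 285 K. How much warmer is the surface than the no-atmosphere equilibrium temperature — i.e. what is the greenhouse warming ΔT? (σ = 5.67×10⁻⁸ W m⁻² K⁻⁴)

ΔT ≈ 117.3 K

S = 1230/1.55² = 512.0 W m⁻².
T_eq = [S(1−A)/(4σ)]^(1/4) = [512.0×0.35/(4×5.67×10⁻⁸)]^(1/4) = 167.7 K.
ΔT = T_surf − T_eq = 285 − 167.7.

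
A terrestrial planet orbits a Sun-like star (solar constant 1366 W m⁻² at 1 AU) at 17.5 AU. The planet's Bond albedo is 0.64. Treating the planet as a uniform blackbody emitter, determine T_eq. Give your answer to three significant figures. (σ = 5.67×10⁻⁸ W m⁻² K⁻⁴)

Flux at 17.5 AU: S = 1366/17.5² = 4.46 W m⁻².
Energy balance: absorbed = emitted ⇒ πR²·S(1−A) = 4πR²·σT_eq⁴, so T_eq⁴ = S(1−A)/(4σ).
T_eq = [4.46 × 0.36 / (4 × 5.67×10⁻⁸)]^(1/4) = (7.08×10⁶)^(1/4) = 51.6 K.

T_eq ≈ 51.6 K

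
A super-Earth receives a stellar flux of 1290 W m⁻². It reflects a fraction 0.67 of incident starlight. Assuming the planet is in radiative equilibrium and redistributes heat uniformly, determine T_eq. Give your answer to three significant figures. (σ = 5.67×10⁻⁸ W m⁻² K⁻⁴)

Energy balance: absorbed = emitted ⇒ πR²·S(1−A) = 4πR²·σT_eq⁴, so T_eq⁴ = S(1−A)/(4σ).
T_eq = [1290 × 0.33 / (4 × 5.67×10⁻⁸)]^(1/4) = (1.88×10⁹)^(1/4) = 208 K.

T_eq ≈ 208 K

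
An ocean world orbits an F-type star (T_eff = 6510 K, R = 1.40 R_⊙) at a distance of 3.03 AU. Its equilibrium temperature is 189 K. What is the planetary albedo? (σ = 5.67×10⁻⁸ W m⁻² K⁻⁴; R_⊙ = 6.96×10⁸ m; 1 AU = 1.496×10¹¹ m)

R_⋆ = 1.40 × 6.96×10⁸ = 9.74×10⁸ m.
d = 3.03 AU = 4.53×10¹¹ m.
L = 4πR_⋆²σT_⋆⁴ = 4π(9.74×10⁸)² × 5.67×10⁻⁸ × (6510)⁴ = 1.22×10²⁷ W.
S = L/(4πd²) = 471 W m⁻².
From T_eq⁴ = S(1−A)/(4σ): 1−A = 4σT_eq⁴/S.
1−A = 4 × 5.67×10⁻⁸ × (189)⁴ / 471 = 0.615.

A ≈ 0.39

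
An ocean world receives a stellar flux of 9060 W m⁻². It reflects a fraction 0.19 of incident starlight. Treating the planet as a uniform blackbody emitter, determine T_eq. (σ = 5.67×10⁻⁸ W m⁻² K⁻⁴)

Energy balance: absorbed = emitted ⇒ πR²·S(1−A) = 4πR²·σT_eq⁴, so T_eq⁴ = S(1−A)/(4σ).
T_eq = [9060 × 0.81 / (4 × 5.67×10⁻⁸)]^(1/4) = (3.24×10¹⁰)^(1/4) = 424 K.

T_eq ≈ 424 K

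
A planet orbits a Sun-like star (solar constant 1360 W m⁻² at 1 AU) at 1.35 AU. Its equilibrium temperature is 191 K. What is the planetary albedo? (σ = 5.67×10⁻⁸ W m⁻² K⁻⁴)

A ≈ 0.60

Flux at 1.35 AU: S = 1360/1.35² = 746 W m⁻².
From T_eq⁴ = S(1−A)/(4σ): 1−A = 4σT_eq⁴/S.
1−A = 4 × 5.67×10⁻⁸ × (191)⁴ / 746 = 0.404.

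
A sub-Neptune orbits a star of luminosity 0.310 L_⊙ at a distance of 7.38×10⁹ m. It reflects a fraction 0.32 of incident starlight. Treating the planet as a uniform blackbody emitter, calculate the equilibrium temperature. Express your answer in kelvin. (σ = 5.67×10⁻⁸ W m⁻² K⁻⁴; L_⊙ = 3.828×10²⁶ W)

T_eq ≈ 849 K

L = 0.310 × 3.828×10²⁶ = 1.19×10²⁶ W.
Flux: S = L/(4πd²) = 1.19×10²⁶/(4π×(7.38×10⁹)²) = 1.73×10⁵ W m⁻².
Energy balance: absorbed = emitted ⇒ πR²·S(1−A) = 4πR²·σT_eq⁴, so T_eq⁴ = S(1−A)/(4σ).
T_eq = [1.73×10⁵ × 0.68 / (4 × 5.67×10⁻⁸)]^(1/4) = (5.20×10¹¹)^(1/4) = 849 K.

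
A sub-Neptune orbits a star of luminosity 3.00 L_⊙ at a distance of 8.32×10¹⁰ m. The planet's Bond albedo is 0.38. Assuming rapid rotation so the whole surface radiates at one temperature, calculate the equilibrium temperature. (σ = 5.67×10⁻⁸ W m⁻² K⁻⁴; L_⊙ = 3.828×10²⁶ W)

L = 3.00 × 3.828×10²⁶ = 1.15×10²⁷ W.
Flux: S = L/(4πd²) = 1.15×10²⁷/(4π×(8.32×10¹⁰)²) = 1.32×10⁴ W m⁻².
Energy balance: absorbed = emitted ⇒ πR²·S(1−A) = 4πR²·σT_eq⁴, so T_eq⁴ = S(1−A)/(4σ).
T_eq = [1.32×10⁴ × 0.62 / (4 × 5.67×10⁻⁸)]^(1/4) = (3.61×10¹⁰)^(1/4) = 436 K.

T_eq ≈ 436 K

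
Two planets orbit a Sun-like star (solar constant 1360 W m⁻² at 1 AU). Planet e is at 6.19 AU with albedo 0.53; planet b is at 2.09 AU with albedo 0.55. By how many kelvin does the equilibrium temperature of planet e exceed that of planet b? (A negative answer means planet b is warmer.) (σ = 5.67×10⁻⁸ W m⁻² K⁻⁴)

ΔT ≈ -65.0 K

T_eq = [S₀(1−A)/(4σd²)]^(1/4), so T ∝ (1−A)^(1/4) / √d.
T₁ = [1360×0.47/(4×5.67×10⁻⁸×6.19²)]^(1/4) = 92.61 K.
T₂ = [1360×0.45/(4×5.67×10⁻⁸×2.09²)]^(1/4) = 157.65 K.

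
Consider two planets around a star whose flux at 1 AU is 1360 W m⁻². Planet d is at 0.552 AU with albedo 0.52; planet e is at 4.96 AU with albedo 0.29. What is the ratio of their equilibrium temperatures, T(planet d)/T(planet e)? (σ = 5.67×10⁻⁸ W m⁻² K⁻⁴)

T₁/T₂ ≈ 2.718

T_eq = [S₀(1−A)/(4σd²)]^(1/4), so T ∝ (1−A)^(1/4) / √d.
T₁ = [1360×0.48/(4×5.67×10⁻⁸×0.552²)]^(1/4) = 311.76 K.
T₂ = [1360×0.71/(4×5.67×10⁻⁸×4.96²)]^(1/4) = 114.70 K.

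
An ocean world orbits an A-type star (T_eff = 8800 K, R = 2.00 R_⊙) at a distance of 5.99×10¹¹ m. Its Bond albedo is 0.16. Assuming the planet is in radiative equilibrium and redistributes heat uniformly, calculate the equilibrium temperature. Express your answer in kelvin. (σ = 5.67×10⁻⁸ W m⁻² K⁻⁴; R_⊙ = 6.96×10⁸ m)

T_eq ≈ 287 K

R_⋆ = 2.00 × 6.96×10⁸ = 1.39×10⁹ m.
L = 4πR_⋆²σT_⋆⁴ = 4π(1.39×10⁹)² × 5.67×10⁻⁸ × (8800)⁴ = 8.28×10²⁷ W.
S = L/(4πd²) = 1840 W m⁻².
Energy balance: absorbed = emitted ⇒ πR²·S(1−A) = 4πR²·σT_eq⁴, so T_eq⁴ = S(1−A)/(4σ).
T_eq = [1840 × 0.84 / (4 × 5.67×10⁻⁸)]^(1/4) = (6.80×10⁹)^(1/4) = 287 K.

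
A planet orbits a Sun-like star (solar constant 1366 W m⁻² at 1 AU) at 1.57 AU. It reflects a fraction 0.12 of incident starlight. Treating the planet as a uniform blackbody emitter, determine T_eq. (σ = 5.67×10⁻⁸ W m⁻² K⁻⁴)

T_eq ≈ 215 K

Flux at 1.57 AU: S = 1366/1.57² = 554 W m⁻².
Energy balance: absorbed = emitted ⇒ πR²·S(1−A) = 4πR²·σT_eq⁴, so T_eq⁴ = S(1−A)/(4σ).
T_eq = [554 × 0.88 / (4 × 5.67×10⁻⁸)]^(1/4) = (2.15×10⁹)^(1/4) = 215 K.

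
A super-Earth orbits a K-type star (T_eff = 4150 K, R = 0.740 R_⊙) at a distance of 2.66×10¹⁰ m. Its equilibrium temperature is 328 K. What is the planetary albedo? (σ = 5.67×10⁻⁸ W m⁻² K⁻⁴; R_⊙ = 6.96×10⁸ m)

A ≈ 0.58

R_⋆ = 0.740 × 6.96×10⁸ = 5.15×10⁸ m.
L = 4πR_⋆²σT_⋆⁴ = 4π(5.15×10⁸)² × 5.67×10⁻⁸ × (4150)⁴ = 5.61×10²⁵ W.
S = L/(4πd²) = 6310 W m⁻².
From T_eq⁴ = S(1−A)/(4σ): 1−A = 4σT_eq⁴/S.
1−A = 4 × 5.67×10⁻⁸ × (328)⁴ / 6310 = 0.416.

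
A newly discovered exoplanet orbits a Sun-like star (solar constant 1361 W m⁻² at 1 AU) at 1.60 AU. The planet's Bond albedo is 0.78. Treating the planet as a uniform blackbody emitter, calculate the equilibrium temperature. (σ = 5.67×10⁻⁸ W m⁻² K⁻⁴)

T_eq ≈ 151 K

Flux at 1.60 AU: S = 1361/1.60² = 532 W m⁻².
Energy balance: absorbed = emitted ⇒ πR²·S(1−A) = 4πR²·σT_eq⁴, so T_eq⁴ = S(1−A)/(4σ).
T_eq = [532 × 0.22 / (4 × 5.67×10⁻⁸)]^(1/4) = (5.16×10⁸)^(1/4) = 151 K.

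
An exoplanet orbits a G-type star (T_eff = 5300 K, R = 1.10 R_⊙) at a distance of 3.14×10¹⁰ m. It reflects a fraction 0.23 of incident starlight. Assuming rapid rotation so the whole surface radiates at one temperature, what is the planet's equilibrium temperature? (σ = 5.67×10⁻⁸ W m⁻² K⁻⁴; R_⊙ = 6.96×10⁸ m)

R_⋆ = 1.10 × 6.96×10⁸ = 7.66×10⁸ m.
L = 4πR_⋆²σT_⋆⁴ = 4π(7.66×10⁸)² × 5.67×10⁻⁸ × (5300)⁴ = 3.30×10²⁶ W.
S = L/(4πd²) = 2.66×10⁴ W m⁻².
Energy balance: absorbed = emitted ⇒ πR²·S(1−A) = 4πR²·σT_eq⁴, so T_eq⁴ = S(1−A)/(4σ).
T_eq = [2.66×10⁴ × 0.77 / (4 × 5.67×10⁻⁸)]^(1/4) = (9.03×10¹⁰)^(1/4) = 548 K.

T_eq ≈ 548 K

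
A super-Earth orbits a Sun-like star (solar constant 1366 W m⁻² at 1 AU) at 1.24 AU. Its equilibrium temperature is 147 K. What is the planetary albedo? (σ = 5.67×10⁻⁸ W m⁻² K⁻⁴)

A ≈ 0.88

Flux at 1.24 AU: S = 1366/1.24² = 888 W m⁻².
From T_eq⁴ = S(1−A)/(4σ): 1−A = 4σT_eq⁴/S.
1−A = 4 × 5.67×10⁻⁸ × (147)⁴ / 888 = 0.119.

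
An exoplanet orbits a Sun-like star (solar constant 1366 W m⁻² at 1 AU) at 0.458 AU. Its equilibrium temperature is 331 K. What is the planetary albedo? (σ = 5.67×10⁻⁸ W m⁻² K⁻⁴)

Flux at 0.458 AU: S = 1366/0.458² = 6510 W m⁻².
From T_eq⁴ = S(1−A)/(4σ): 1−A = 4σT_eq⁴/S.
1−A = 4 × 5.67×10⁻⁸ × (331)⁴ / 6510 = 0.418.

A ≈ 0.58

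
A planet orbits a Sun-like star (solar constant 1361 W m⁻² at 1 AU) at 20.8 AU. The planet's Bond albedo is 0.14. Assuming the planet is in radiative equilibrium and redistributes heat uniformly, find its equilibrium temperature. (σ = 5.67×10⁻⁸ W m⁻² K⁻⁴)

Flux at 20.8 AU: S = 1361/20.8² = 3.15 W m⁻².
Energy balance: absorbed = emitted ⇒ πR²·S(1−A) = 4πR²·σT_eq⁴, so T_eq⁴ = S(1−A)/(4σ).
T_eq = [3.15 × 0.86 / (4 × 5.67×10⁻⁸)]^(1/4) = (1.19×10⁷)^(1/4) = 58.8 K.

T_eq ≈ 58.8 K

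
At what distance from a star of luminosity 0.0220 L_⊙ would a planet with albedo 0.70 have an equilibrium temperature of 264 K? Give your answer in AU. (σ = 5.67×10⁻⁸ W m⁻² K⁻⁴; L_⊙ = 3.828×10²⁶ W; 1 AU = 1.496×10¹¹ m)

L = 0.0220 × 3.828×10²⁶ = 8.42×10²⁴ W.
From T_eq⁴ = L(1−A)/(16πσd²): d = √[L(1−A)/(16πσT_eq⁴)].
d = √[8.42×10²⁴ × 0.30 / (16π × 5.67×10⁻⁸ × (264)⁴)] = 1.35×10¹⁰ m = 0.0903 AU.

d ≈ 0.0903 AU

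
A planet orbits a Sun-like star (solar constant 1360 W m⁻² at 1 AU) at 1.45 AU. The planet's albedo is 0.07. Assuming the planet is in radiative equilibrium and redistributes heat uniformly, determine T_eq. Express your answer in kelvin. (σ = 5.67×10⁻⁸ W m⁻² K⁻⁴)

T_eq ≈ 227 K

Flux at 1.45 AU: S = 1360/1.45² = 647 W m⁻².
Energy balance: absorbed = emitted ⇒ πR²·S(1−A) = 4πR²·σT_eq⁴, so T_eq⁴ = S(1−A)/(4σ).
T_eq = [647 × 0.93 / (4 × 5.67×10⁻⁸)]^(1/4) = (2.65×10⁹)^(1/4) = 227 K.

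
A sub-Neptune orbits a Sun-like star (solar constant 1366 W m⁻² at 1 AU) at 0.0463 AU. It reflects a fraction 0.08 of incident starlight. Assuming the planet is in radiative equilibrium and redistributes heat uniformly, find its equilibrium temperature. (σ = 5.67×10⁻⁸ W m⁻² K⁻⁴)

Flux at 0.0463 AU: S = 1366/0.0463² = 6.37×10⁵ W m⁻².
Energy balance: absorbed = emitted ⇒ πR²·S(1−A) = 4πR²·σT_eq⁴, so T_eq⁴ = S(1−A)/(4σ).
T_eq = [6.37×10⁵ × 0.92 / (4 × 5.67×10⁻⁸)]^(1/4) = (2.58×10¹²)^(1/4) = 1270 K.

T_eq ≈ 1270 K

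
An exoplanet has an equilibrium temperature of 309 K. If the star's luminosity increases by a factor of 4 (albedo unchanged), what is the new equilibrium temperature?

T_eq ≈ 437 K

T_eq ∝ L^(1/4) · d^(−1/2).
T′ = 309 × 4^(1/4) = 437 K.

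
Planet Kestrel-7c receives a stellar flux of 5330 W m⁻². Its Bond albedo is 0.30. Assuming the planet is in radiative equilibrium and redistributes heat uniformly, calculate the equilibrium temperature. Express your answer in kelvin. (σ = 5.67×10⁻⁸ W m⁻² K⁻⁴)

Energy balance: absorbed = emitted ⇒ πR²·S(1−A) = 4πR²·σT_eq⁴, so T_eq⁴ = S(1−A)/(4σ).
T_eq = [5330 × 0.70 / (4 × 5.67×10⁻⁸)]^(1/4) = (1.65×10¹⁰)^(1/4) = 358 K.

T_eq ≈ 358 K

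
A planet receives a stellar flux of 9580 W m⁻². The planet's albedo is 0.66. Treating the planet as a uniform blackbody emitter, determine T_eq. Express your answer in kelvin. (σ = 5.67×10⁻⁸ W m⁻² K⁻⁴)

T_eq ≈ 346 K

Energy balance: absorbed = emitted ⇒ πR²·S(1−A) = 4πR²·σT_eq⁴, so T_eq⁴ = S(1−A)/(4σ).
T_eq = [9580 × 0.34 / (4 × 5.67×10⁻⁸)]^(1/4) = (1.44×10¹⁰)^(1/4) = 346 K.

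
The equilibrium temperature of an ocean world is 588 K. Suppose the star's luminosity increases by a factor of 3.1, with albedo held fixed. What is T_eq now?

T_eq ≈ 780 K

T_eq ∝ L^(1/4) · d^(−1/2).
T′ = 588 × 3.1^(1/4) = 780 K.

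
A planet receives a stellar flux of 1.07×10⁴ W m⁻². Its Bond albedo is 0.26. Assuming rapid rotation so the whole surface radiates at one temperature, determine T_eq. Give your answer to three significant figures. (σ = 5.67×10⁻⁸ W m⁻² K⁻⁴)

T_eq ≈ 432 K

Energy balance: absorbed = emitted ⇒ πR²·S(1−A) = 4πR²·σT_eq⁴, so T_eq⁴ = S(1−A)/(4σ).
T_eq = [1.07×10⁴ × 0.74 / (4 × 5.67×10⁻⁸)]^(1/4) = (3.49×10¹⁰)^(1/4) = 432 K.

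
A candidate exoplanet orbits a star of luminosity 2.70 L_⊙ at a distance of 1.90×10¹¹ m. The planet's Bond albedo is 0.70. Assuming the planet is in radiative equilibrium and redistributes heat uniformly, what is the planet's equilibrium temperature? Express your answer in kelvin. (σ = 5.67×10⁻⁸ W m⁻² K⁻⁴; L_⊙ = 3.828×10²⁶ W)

L = 2.70 × 3.828×10²⁶ = 1.03×10²⁷ W.
Flux: S = L/(4πd²) = 1.03×10²⁷/(4π×(1.90×10¹¹)²) = 2280 W m⁻².
Energy balance: absorbed = emitted ⇒ πR²·S(1−A) = 4πR²·σT_eq⁴, so T_eq⁴ = S(1−A)/(4σ).
T_eq = [2280 × 0.30 / (4 × 5.67×10⁻⁸)]^(1/4) = (3.01×10⁹)^(1/4) = 234 K.

T_eq ≈ 234 K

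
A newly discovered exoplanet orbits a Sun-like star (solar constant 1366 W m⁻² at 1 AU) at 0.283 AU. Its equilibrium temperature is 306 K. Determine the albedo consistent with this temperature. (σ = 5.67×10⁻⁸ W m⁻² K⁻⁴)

Flux at 0.283 AU: S = 1366/0.283² = 1.71×10⁴ W m⁻².
From T_eq⁴ = S(1−A)/(4σ): 1−A = 4σT_eq⁴/S.
1−A = 4 × 5.67×10⁻⁸ × (306)⁴ / 1.71×10⁴ = 0.117.

A ≈ 0.88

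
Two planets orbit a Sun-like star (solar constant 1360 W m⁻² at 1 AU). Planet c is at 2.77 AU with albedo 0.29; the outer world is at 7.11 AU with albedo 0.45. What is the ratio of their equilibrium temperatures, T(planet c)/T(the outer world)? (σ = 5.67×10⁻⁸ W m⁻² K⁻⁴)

T_eq = [S₀(1−A)/(4σd²)]^(1/4), so T ∝ (1−A)^(1/4) / √d.
T₁ = [1360×0.71/(4×5.67×10⁻⁸×2.77²)]^(1/4) = 153.48 K.
T₂ = [1360×0.55/(4×5.67×10⁻⁸×7.11²)]^(1/4) = 89.87 K.

T₁/T₂ ≈ 1.708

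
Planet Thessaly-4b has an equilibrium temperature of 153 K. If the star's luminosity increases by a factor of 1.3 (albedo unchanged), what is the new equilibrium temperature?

T_eq ≈ 163 K

T_eq ∝ L^(1/4) · d^(−1/2).
T′ = 153 × 1.3^(1/4) = 163 K.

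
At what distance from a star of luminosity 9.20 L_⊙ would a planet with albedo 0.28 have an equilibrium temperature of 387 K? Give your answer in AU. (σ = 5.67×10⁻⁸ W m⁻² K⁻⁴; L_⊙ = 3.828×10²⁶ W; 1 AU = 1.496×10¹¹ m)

L = 9.20 × 3.828×10²⁶ = 3.52×10²⁷ W.
From T_eq⁴ = L(1−A)/(16πσd²): d = √[L(1−A)/(16πσT_eq⁴)].
d = √[3.52×10²⁷ × 0.72 / (16π × 5.67×10⁻⁸ × (387)⁴)] = 1.99×10¹¹ m = 1.33 AU.

d ≈ 1.33 AU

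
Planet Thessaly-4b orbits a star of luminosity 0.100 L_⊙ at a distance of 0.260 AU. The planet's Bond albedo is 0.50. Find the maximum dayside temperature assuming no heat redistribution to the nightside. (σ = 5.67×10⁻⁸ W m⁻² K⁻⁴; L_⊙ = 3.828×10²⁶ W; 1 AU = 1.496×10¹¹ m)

T_ss ≈ 365 K

d = 0.260 AU = 3.89×10¹⁰ m.
L = 0.100 × 3.828×10²⁶ = 3.83×10²⁵ W.
Flux: S = L/(4πd²) = 3.83×10²⁵/(4π×(3.89×10¹⁰)²) = 2010 W m⁻².
With no redistribution each surface element balances locally: S(1−A) = σT⁴.
T = [2010 × 0.50 / 5.67×10⁻⁸]^(1/4) = (1.78×10¹⁰)^(1/4) = 365 K.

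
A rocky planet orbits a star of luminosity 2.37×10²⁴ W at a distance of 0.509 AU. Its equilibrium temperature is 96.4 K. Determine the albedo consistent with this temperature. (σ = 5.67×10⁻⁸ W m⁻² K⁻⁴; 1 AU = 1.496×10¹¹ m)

A ≈ 0.40

d = 0.509 AU = 7.61×10¹⁰ m.
Flux: S = L/(4πd²) = 2.37×10²⁴/(4π×(7.61×10¹⁰)²) = 32.5 W m⁻².
From T_eq⁴ = S(1−A)/(4σ): 1−A = 4σT_eq⁴/S.
1−A = 4 × 5.67×10⁻⁸ × (96.4)⁴ / 32.5 = 0.602.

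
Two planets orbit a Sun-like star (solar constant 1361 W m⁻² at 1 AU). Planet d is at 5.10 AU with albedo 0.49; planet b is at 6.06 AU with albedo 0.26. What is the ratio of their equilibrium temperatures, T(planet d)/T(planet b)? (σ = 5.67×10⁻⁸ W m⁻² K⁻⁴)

T₁/T₂ ≈ 0.993

T_eq = [S₀(1−A)/(4σd²)]^(1/4), so T ∝ (1−A)^(1/4) / √d.
T₁ = [1361×0.51/(4×5.67×10⁻⁸×5.10²)]^(1/4) = 104.15 K.
T₂ = [1361×0.74/(4×5.67×10⁻⁸×6.06²)]^(1/4) = 104.86 K.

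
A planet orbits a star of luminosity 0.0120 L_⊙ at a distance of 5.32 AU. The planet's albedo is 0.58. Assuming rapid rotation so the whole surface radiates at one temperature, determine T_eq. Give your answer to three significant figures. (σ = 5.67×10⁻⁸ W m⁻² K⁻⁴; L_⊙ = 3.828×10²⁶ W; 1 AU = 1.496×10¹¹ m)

d = 5.32 AU = 7.96×10¹¹ m.
L = 0.0120 × 3.828×10²⁶ = 4.59×10²⁴ W.
Flux: S = L/(4πd²) = 4.59×10²⁴/(4π×(7.96×10¹¹)²) = 0.577 W m⁻².
Energy balance: absorbed = emitted ⇒ πR²·S(1−A) = 4πR²·σT_eq⁴, so T_eq⁴ = S(1−A)/(4σ).
T_eq = [0.577 × 0.42 / (4 × 5.67×10⁻⁸)]^(1/4) = (1.07×10⁶)^(1/4) = 32.2 K.

T_eq ≈ 32.2 K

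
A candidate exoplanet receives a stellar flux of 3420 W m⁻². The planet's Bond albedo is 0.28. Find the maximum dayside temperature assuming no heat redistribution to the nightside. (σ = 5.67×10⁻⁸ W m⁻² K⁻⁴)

With no redistribution each surface element balances locally: S(1−A) = σT⁴.
T = [3420 × 0.72 / 5.67×10⁻⁸]^(1/4) = (4.34×10¹⁰)^(1/4) = 457 K.

T_ss ≈ 457 K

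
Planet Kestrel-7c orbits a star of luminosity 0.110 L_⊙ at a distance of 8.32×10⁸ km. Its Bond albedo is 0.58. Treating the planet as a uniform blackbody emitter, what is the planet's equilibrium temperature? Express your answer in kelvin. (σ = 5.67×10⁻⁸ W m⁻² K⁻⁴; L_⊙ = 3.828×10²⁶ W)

T_eq ≈ 54.7 K

d = 8.32×10⁸ km = 8.32×10¹¹ m.
L = 0.110 × 3.828×10²⁶ = 4.21×10²⁵ W.
Flux: S = L/(4πd²) = 4.21×10²⁵/(4π×(8.32×10¹¹)²) = 4.84 W m⁻².
Energy balance: absorbed = emitted ⇒ πR²·S(1−A) = 4πR²·σT_eq⁴, so T_eq⁴ = S(1−A)/(4σ).
T_eq = [4.84 × 0.42 / (4 × 5.67×10⁻⁸)]^(1/4) = (8.96×10⁶)^(1/4) = 54.7 K.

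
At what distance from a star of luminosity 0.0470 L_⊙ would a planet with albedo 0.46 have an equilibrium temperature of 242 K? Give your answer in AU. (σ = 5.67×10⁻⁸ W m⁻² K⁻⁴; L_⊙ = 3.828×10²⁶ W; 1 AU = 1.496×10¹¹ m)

d ≈ 0.211 AU

L = 0.0470 × 3.828×10²⁶ = 1.80×10²⁵ W.
From T_eq⁴ = L(1−A)/(16πσd²): d = √[L(1−A)/(16πσT_eq⁴)].
d = √[1.80×10²⁵ × 0.54 / (16π × 5.67×10⁻⁸ × (242)⁴)] = 3.15×10¹⁰ m = 0.211 AU.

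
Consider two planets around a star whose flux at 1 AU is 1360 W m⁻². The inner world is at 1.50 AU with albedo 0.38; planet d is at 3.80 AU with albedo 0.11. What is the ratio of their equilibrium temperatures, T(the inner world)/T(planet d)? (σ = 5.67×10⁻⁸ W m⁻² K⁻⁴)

T₁/T₂ ≈ 1.454

T_eq = [S₀(1−A)/(4σd²)]^(1/4), so T ∝ (1−A)^(1/4) / √d.
T₁ = [1360×0.62/(4×5.67×10⁻⁸×1.50²)]^(1/4) = 201.62 K.
T₂ = [1360×0.89/(4×5.67×10⁻⁸×3.80²)]^(1/4) = 138.65 K.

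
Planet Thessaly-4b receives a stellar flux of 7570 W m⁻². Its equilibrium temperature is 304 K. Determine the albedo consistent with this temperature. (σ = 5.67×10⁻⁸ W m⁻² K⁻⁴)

From T_eq⁴ = S(1−A)/(4σ): 1−A = 4σT_eq⁴/S.
1−A = 4 × 5.67×10⁻⁸ × (304)⁴ / 7570 = 0.256.

A ≈ 0.74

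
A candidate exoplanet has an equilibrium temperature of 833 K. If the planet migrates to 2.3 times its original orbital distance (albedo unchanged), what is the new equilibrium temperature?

T_eq ∝ L^(1/4) · d^(−1/2).
T′ = 833 / 2.3^(1/2) = 549 K.

T_eq ≈ 549 K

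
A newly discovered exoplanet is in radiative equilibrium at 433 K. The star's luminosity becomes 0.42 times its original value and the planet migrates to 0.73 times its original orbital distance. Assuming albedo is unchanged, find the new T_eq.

T_eq ∝ L^(1/4) · d^(−1/2).
T′ = 433 × 0.42^(1/4) / 0.73^(1/2) = 408 K.

T_eq ≈ 408 K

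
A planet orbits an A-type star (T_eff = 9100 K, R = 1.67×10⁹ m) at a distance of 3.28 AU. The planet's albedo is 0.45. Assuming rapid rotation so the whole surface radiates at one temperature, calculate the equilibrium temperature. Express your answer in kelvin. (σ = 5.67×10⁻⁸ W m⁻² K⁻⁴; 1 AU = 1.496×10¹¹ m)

d = 3.28 AU = 4.91×10¹¹ m.
L = 4πR_⋆²σT_⋆⁴ = 4π(1.67×10⁹)² × 5.67×10⁻⁸ × (9100)⁴ = 1.36×10²⁸ W.
S = L/(4πd²) = 4500 W m⁻².
Energy balance: absorbed = emitted ⇒ πR²·S(1−A) = 4πR²·σT_eq⁴, so T_eq⁴ = S(1−A)/(4σ).
T_eq = [4500 × 0.55 / (4 × 5.67×10⁻⁸)]^(1/4) = (1.09×10¹⁰)^(1/4) = 323 K.

T_eq ≈ 323 K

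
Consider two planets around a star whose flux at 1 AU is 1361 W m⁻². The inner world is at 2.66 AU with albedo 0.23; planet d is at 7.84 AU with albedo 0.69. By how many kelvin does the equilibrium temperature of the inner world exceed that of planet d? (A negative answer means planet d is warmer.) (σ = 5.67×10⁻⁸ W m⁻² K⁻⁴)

T_eq = [S₀(1−A)/(4σd²)]^(1/4), so T ∝ (1−A)^(1/4) / √d.
T₁ = [1361×0.77/(4×5.67×10⁻⁸×2.66²)]^(1/4) = 159.86 K.
T₂ = [1361×0.31/(4×5.67×10⁻⁸×7.84²)]^(1/4) = 74.17 K.

ΔT ≈ 85.7 K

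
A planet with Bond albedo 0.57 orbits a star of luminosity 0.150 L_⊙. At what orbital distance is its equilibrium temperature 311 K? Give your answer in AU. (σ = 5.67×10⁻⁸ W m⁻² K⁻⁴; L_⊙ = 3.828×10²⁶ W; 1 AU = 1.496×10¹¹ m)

L = 0.150 × 3.828×10²⁶ = 5.74×10²⁵ W.
From T_eq⁴ = L(1−A)/(16πσd²): d = √[L(1−A)/(16πσT_eq⁴)].
d = √[5.74×10²⁵ × 0.43 / (16π × 5.67×10⁻⁸ × (311)⁴)] = 3.04×10¹⁰ m = 0.203 AU.

d ≈ 0.203 AU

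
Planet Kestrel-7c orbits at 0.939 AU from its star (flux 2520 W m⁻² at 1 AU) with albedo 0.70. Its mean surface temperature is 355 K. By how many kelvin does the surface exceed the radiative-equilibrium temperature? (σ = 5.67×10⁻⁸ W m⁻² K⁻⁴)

S = 2520/0.939² = 2858 W m⁻².
T_eq = [S(1−A)/(4σ)]^(1/4) = [2858×0.30/(4×5.67×10⁻⁸)]^(1/4) = 248.0 K.
ΔT = T_surf − T_eq = 355 − 248.0.

ΔT ≈ 107.0 K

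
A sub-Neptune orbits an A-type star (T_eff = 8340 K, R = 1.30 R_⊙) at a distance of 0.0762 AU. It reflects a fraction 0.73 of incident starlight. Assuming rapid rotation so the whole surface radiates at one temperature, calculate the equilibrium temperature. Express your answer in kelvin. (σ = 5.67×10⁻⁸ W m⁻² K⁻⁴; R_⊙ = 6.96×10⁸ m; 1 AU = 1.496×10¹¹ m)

R_⋆ = 1.30 × 6.96×10⁸ = 9.05×10⁸ m.
d = 0.0762 AU = 1.14×10¹⁰ m.
L = 4πR_⋆²σT_⋆⁴ = 4π(9.05×10⁸)² × 5.67×10⁻⁸ × (8340)⁴ = 2.82×10²⁷ W.
S = L/(4πd²) = 1.73×10⁶ W m⁻².
Energy balance: absorbed = emitted ⇒ πR²·S(1−A) = 4πR²·σT_eq⁴, so T_eq⁴ = S(1−A)/(4σ).
T_eq = [1.73×10⁶ × 0.27 / (4 × 5.67×10⁻⁸)]^(1/4) = (2.06×10¹²)^(1/4) = 1200 K.

T_eq ≈ 1200 K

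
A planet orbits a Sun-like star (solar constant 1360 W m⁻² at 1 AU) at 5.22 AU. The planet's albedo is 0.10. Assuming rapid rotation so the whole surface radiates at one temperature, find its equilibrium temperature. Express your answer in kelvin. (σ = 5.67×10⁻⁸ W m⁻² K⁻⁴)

Flux at 5.22 AU: S = 1360/5.22² = 49.9 W m⁻².
Energy balance: absorbed = emitted ⇒ πR²·S(1−A) = 4πR²·σT_eq⁴, so T_eq⁴ = S(1−A)/(4σ).
T_eq = [49.9 × 0.90 / (4 × 5.67×10⁻⁸)]^(1/4) = (1.98×10⁸)^(1/4) = 119 K.

T_eq ≈ 119 K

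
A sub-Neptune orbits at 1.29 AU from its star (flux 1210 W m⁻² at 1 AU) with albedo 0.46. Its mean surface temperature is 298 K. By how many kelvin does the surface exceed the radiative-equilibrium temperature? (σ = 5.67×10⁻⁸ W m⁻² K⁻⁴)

S = 1210/1.29² = 727.1 W m⁻².
T_eq = [S(1−A)/(4σ)]^(1/4) = [727.1×0.54/(4×5.67×10⁻⁸)]^(1/4) = 204.0 K.
ΔT = T_surf − T_eq = 298 − 204.0.

ΔT ≈ 94.0 K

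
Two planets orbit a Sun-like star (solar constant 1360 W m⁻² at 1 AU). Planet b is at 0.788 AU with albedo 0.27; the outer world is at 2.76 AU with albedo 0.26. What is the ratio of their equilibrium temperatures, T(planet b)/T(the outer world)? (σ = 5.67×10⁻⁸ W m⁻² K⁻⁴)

T₁/T₂ ≈ 1.865

T_eq = [S₀(1−A)/(4σd²)]^(1/4), so T ∝ (1−A)^(1/4) / √d.
T₁ = [1360×0.73/(4×5.67×10⁻⁸×0.788²)]^(1/4) = 289.76 K.
T₂ = [1360×0.74/(4×5.67×10⁻⁸×2.76²)]^(1/4) = 155.36 K.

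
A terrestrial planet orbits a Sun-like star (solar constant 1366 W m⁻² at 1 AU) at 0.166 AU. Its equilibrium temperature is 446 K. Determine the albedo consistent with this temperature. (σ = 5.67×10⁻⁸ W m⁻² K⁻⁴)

Flux at 0.166 AU: S = 1366/0.166² = 4.96×10⁴ W m⁻².
From T_eq⁴ = S(1−A)/(4σ): 1−A = 4σT_eq⁴/S.
1−A = 4 × 5.67×10⁻⁸ × (446)⁴ / 4.96×10⁴ = 0.181.

A ≈ 0.82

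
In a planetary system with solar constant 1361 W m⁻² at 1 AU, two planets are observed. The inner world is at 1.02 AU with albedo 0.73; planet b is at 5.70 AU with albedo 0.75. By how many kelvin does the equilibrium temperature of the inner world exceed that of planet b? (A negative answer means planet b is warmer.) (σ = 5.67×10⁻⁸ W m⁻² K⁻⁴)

T_eq = [S₀(1−A)/(4σd²)]^(1/4), so T ∝ (1−A)^(1/4) / √d.
T₁ = [1361×0.27/(4×5.67×10⁻⁸×1.02²)]^(1/4) = 198.65 K.
T₂ = [1361×0.25/(4×5.67×10⁻⁸×5.70²)]^(1/4) = 82.43 K.

ΔT ≈ 116.2 K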